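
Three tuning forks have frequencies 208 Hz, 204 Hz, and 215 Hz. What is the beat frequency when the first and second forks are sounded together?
4 Hz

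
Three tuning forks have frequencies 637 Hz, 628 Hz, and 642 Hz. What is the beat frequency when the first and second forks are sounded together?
9 Hz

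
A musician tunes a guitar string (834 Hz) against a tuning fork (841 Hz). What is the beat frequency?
7 Hz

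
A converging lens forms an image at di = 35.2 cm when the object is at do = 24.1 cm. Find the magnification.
M = −di/do = -1.461 (inverted image)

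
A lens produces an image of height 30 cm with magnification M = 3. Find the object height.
ho = |hi|/|M| = 10 cm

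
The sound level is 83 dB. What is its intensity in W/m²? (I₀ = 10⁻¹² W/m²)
I = I₀·10^(β/10) = 2.00 × 10⁻⁴ W/m²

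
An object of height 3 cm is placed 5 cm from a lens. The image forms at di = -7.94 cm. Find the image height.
hi = (-di/do) × ho = 4.764 cm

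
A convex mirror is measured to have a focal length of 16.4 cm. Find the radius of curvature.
R = 2|f| = 32.8 cm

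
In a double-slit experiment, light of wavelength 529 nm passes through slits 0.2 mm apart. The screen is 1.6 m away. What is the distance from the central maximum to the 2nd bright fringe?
y = mλL/d = 8.464 mm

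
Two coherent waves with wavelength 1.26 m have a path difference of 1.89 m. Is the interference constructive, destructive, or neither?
destructive — path difference = 1.5λ, an odd multiple of λ/2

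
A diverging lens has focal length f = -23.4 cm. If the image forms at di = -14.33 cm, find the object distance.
1/do = 1/f − 1/di → do = 36.97 cm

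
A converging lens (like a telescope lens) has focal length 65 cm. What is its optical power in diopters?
P = 1/f = 1.538 D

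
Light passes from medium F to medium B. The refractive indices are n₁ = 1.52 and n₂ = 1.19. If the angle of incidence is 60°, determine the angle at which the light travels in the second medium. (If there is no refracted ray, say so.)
sin θ₂ = (n₁/n₂)·sin θ₁ = 1.106 > 1, so there is no refracted ray — the light undergoes total internal reflection.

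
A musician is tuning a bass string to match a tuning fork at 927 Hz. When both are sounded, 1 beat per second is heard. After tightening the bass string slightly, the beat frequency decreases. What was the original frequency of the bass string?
926 Hz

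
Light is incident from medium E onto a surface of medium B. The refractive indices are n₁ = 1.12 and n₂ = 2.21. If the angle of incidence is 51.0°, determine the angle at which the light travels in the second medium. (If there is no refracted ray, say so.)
sin θ₂ = (n₁/n₂)·sin θ₁ = 0.3938 → θ₂ = 23.19°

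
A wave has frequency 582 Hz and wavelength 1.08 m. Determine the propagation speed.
v = fλ = 628.6 m/s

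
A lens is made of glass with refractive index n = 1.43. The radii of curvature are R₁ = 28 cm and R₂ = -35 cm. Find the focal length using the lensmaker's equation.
1/f = (n − 1)(1/R₁ − 1/R₂) → f = 36.18 cm (converging lens)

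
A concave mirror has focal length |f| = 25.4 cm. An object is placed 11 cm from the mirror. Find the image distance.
f = +25.4 cm (concave); 1/di = 1/f − 1/do → di = -19.4 cm (virtual image, behind mirror)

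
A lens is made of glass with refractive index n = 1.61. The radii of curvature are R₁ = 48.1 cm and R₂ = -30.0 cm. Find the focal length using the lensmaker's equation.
1/f = (n − 1)(1/R₁ − 1/R₂) → f = 30.29 cm (converging lens)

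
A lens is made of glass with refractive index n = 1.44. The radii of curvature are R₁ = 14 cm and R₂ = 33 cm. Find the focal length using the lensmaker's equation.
1/f = (n − 1)(1/R₁ − 1/R₂) → f = 55.26 cm (converging lens)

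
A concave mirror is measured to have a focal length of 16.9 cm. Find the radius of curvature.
R = 2|f| = 33.8 cm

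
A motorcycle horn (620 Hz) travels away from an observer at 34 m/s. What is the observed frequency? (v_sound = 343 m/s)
f_obs = f·v/(v + v_s) = 564.1 Hz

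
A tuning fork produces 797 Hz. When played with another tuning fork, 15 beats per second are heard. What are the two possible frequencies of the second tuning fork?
f₂ = 797 ± 15 Hz → 812 Hz or 782 Hz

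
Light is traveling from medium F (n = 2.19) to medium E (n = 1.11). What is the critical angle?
θc = arcsin(n₂/n₁) = 30.45°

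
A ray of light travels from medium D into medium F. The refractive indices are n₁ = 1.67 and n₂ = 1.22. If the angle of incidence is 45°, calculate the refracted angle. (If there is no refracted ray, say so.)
sin θ₂ = (n₁/n₂)·sin θ₁ = 0.9679 → θ₂ = 75.45°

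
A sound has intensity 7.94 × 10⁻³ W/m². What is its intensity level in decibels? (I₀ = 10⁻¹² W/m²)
β = 10·log₁₀(I/I₀) = 99 dB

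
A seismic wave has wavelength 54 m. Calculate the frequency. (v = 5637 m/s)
f = v/λ = 104.4 Hz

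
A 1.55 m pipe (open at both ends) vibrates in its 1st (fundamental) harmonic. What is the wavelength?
λₙ = 2L/n = 3.1 m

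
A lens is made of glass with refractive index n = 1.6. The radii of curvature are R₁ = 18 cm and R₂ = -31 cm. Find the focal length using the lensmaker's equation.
1/f = (n − 1)(1/R₁ − 1/R₂) → f = 18.98 cm (converging lens)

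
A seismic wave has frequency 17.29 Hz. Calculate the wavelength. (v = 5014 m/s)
λ = v/f = 290 m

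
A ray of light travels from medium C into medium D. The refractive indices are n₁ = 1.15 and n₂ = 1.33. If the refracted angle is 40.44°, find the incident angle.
sin θ₁ = (n₂/n₁)·sin θ₂ → θ₁ = 48.61°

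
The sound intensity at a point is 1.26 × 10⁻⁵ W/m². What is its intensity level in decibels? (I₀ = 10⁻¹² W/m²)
β = 10·log₁₀(I/I₀) = 71 dB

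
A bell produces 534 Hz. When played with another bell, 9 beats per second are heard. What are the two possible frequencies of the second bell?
f₂ = 534 ± 9 Hz → 543 Hz or 525 Hz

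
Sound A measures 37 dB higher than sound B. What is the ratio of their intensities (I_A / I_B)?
I_A/I_B = 10^(Δβ/10) = 5012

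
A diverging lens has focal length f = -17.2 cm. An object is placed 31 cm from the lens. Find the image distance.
1/di = 1/f − 1/do → di = -11.06 cm (virtual image)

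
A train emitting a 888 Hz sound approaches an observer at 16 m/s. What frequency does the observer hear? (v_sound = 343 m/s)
f_obs = f·v/(v − v_s) = 931.4 Hz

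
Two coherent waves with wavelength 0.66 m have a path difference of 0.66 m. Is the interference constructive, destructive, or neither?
constructive — path difference = 1λ, a whole number of wavelengths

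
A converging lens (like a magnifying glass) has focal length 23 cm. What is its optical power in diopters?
P = 1/f = 4.348 D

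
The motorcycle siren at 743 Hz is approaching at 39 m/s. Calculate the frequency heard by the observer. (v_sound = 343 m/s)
f_obs = f·v/(v − v_s) = 838.3 Hz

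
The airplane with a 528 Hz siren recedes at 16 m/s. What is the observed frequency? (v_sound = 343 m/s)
f_obs = f·v/(v + v_s) = 504.5 Hz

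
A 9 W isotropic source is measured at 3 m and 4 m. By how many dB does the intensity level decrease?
Δβ = 20·log₁₀(r₂/r₁) = 2.499 dB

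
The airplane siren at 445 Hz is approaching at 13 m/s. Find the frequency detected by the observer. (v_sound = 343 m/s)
f_obs = f·v/(v − v_s) = 462.5 Hz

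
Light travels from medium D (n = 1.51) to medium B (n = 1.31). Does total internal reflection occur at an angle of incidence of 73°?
θc = arcsin(n₂/n₁) = 60.18°; 73° > θc, so yes — total internal reflection.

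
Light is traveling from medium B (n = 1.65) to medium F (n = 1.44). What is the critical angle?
θc = arcsin(n₂/n₁) = 60.78°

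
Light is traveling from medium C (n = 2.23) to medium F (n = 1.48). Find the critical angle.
θc = arcsin(n₂/n₁) = 41.58°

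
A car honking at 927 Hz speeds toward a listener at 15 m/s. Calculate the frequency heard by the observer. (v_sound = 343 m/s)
f_obs = f·v/(v − v_s) = 969.4 Hz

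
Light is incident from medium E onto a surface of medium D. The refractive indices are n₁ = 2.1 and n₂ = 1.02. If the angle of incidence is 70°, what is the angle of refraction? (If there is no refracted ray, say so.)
sin θ₂ = (n₁/n₂)·sin θ₁ = 1.935 > 1, so there is no refracted ray — the light undergoes total internal reflection.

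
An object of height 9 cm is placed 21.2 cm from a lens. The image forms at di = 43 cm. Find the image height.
hi = (-di/do) × ho = -18.25 cm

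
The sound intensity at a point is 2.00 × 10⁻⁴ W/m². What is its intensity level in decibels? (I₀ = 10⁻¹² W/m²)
β = 10·log₁₀(I/I₀) = 83.01 dB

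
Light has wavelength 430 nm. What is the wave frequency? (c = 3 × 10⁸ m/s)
f = c/λ = 6.977 × 10¹⁴ Hz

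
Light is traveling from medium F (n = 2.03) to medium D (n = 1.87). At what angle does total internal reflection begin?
θc = arcsin(n₂/n₁) = 67.1°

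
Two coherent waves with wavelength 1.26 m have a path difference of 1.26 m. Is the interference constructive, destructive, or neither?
constructive — path difference = 1λ, a whole number of wavelengths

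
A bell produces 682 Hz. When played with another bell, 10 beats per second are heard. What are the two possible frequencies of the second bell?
f₂ = 682 ± 10 Hz → 692 Hz or 672 Hz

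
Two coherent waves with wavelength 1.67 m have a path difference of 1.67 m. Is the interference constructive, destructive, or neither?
constructive — path difference = 1λ, a whole number of wavelengths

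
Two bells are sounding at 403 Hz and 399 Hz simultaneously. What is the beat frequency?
4 Hz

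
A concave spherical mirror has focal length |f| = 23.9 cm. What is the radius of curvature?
R = 2|f| = 47.8 cm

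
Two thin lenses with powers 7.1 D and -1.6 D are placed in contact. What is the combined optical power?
P_total = P₁ + P₂ = 5.5 D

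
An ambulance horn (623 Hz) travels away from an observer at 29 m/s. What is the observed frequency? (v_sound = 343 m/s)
f_obs = f·v/(v + v_s) = 574.4 Hz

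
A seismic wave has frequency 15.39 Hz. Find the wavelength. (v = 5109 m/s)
λ = v/f = 332 m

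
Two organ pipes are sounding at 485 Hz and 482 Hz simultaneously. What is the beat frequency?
3 Hz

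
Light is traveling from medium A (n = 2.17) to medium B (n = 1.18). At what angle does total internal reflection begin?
θc = arcsin(n₂/n₁) = 32.94°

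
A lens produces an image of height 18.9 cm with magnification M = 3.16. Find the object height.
ho = |hi|/|M| = 5.981 cm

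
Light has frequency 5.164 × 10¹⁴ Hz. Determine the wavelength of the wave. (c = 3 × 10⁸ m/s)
λ = c/f = 580.9 nm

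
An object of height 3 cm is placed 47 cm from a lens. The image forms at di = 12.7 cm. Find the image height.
hi = (-di/do) × ho = -0.8106 cm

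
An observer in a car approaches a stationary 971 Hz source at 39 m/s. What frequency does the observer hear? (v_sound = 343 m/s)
f_obs = f·(v + v_o)/v = 1081 Hz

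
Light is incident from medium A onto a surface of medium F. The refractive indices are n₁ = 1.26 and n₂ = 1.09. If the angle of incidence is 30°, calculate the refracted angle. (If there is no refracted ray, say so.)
sin θ₂ = (n₁/n₂)·sin θ₁ = 0.578 → θ₂ = 35.31°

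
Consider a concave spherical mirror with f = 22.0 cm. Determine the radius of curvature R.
R = 2|f| = 44 cm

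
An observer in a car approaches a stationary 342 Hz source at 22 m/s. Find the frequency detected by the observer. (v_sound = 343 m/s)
f_obs = f·(v + v_o)/v = 363.9 Hz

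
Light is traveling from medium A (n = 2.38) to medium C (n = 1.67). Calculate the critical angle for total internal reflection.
θc = arcsin(n₂/n₁) = 44.56°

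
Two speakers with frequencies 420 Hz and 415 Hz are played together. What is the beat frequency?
5 Hz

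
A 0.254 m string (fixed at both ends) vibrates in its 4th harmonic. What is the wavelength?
λₙ = 2L/n = 0.127 m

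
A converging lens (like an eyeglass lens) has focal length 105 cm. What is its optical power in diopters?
P = 1/f = 0.9524 D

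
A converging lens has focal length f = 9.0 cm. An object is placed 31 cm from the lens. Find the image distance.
1/di = 1/f − 1/do → di = 12.68 cm (real image)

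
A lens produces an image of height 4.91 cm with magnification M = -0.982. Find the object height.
ho = |hi|/|M| = 5 cm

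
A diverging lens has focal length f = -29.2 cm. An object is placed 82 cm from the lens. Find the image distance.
1/di = 1/f − 1/do → di = -21.53 cm (virtual image)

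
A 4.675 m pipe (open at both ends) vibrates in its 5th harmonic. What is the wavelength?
λₙ = 2L/n = 1.87 m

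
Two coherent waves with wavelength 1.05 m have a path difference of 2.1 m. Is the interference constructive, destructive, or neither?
constructive — path difference = 2λ, a whole number of wavelengths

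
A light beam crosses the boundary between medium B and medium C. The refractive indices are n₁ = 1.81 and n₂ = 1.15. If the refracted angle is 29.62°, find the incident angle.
sin θ₁ = (n₂/n₁)·sin θ₂ → θ₁ = 18.3°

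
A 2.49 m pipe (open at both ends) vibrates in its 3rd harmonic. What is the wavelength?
λₙ = 2L/n = 1.66 m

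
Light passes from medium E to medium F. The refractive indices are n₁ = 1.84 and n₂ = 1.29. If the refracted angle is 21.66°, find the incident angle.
sin θ₁ = (n₂/n₁)·sin θ₂ → θ₁ = 15°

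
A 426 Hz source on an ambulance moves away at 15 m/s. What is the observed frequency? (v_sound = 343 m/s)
f_obs = f·v/(v + v_s) = 408.2 Hz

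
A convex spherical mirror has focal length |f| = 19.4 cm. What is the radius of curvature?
R = 2|f| = 38.8 cm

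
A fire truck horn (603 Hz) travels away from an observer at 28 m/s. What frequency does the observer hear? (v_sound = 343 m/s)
f_obs = f·v/(v + v_s) = 557.5 Hz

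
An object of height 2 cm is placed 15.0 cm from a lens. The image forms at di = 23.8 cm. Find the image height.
hi = (-di/do) × ho = -3.173 cm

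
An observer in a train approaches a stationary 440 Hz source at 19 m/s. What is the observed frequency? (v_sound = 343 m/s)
f_obs = f·(v + v_o)/v = 464.4 Hz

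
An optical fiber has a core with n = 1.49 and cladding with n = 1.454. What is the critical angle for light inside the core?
θc = arcsin(n_cladding/n_core) = 77.38°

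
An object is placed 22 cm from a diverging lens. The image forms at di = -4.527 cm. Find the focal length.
1/f = 1/do + 1/di → f = -5.7 cm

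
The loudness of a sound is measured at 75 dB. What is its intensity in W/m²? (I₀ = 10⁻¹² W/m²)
I = I₀·10^(β/10) = 3.16 × 10⁻⁵ W/m²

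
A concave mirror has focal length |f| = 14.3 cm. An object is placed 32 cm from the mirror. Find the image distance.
f = +14.3 cm (concave); 1/di = 1/f − 1/do → di = 25.85 cm (real image, in front of mirror)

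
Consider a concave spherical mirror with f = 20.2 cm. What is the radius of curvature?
R = 2|f| = 40.4 cm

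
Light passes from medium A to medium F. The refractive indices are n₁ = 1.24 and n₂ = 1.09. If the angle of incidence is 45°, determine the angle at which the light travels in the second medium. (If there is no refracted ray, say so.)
sin θ₂ = (n₁/n₂)·sin θ₁ = 0.8044 → θ₂ = 53.55°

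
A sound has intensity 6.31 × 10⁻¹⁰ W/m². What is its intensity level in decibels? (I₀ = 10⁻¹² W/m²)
β = 10·log₁₀(I/I₀) = 28 dB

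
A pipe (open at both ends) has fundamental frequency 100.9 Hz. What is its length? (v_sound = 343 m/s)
L = v/(2f₁) = 1.7 m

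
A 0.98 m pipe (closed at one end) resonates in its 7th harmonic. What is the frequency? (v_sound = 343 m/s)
fₙ = nv/(4L) = 612.5 Hz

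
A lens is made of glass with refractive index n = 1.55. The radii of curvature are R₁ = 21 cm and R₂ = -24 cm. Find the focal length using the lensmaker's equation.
1/f = (n − 1)(1/R₁ − 1/R₂) → f = 20.36 cm (converging lens)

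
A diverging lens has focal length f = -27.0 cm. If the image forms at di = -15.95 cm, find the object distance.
1/do = 1/f − 1/di → do = 38.97 cm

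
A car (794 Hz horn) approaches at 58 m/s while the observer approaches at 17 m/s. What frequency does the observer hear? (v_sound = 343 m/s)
f_obs = f·(v + v_o)/(v − v_s) = 1003 Hz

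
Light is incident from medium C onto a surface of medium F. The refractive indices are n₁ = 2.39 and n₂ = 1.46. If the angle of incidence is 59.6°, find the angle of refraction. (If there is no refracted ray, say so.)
sin θ₂ = (n₁/n₂)·sin θ₁ = 1.412 > 1, so there is no refracted ray — the light undergoes total internal reflection.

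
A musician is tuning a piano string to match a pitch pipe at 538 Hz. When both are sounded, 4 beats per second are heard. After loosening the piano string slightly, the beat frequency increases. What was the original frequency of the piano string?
534 Hz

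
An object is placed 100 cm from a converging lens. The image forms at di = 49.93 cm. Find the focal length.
1/f = 1/do + 1/di → f = 33.3 cm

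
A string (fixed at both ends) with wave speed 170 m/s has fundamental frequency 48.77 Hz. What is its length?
L = v/(2f₁) = 1.743 m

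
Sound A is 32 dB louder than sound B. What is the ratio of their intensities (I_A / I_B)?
I_A/I_B = 10^(Δβ/10) = 1585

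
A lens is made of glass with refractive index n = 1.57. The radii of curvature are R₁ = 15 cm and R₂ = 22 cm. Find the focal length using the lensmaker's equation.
1/f = (n − 1)(1/R₁ − 1/R₂) → f = 82.71 cm (converging lens)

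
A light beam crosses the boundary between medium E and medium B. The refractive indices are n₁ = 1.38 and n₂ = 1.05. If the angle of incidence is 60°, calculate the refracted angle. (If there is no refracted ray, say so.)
sin θ₂ = (n₁/n₂)·sin θ₁ = 1.138 > 1, so there is no refracted ray — the light undergoes total internal reflection.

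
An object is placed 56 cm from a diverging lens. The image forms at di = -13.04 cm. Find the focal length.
1/f = 1/do + 1/di → f = -17 cm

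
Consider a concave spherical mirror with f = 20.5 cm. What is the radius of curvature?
R = 2|f| = 41 cm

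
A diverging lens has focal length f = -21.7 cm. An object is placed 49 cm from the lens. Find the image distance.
1/di = 1/f − 1/do → di = -15.04 cm (virtual image)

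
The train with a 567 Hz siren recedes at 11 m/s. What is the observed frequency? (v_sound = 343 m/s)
f_obs = f·v/(v + v_s) = 549.4 Hz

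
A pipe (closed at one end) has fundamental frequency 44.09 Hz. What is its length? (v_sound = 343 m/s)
L = v/(4f₁) = 1.945 m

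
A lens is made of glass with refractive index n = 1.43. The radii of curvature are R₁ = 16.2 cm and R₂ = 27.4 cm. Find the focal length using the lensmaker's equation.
1/f = (n − 1)(1/R₁ − 1/R₂) → f = 92.17 cm (converging lens)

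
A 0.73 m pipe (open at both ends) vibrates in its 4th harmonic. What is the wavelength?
λₙ = 2L/n = 0.365 m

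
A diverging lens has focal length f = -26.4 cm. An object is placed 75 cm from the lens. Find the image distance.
1/di = 1/f − 1/do → di = -19.53 cm (virtual image)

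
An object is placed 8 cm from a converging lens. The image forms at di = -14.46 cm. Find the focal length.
1/f = 1/do + 1/di → f = 17.91 cm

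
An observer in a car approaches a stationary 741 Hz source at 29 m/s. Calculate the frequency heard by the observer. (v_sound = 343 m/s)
f_obs = f·(v + v_o)/v = 803.7 Hz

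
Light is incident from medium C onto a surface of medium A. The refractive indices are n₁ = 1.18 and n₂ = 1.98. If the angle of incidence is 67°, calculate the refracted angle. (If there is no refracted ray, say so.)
sin θ₂ = (n₁/n₂)·sin θ₁ = 0.5486 → θ₂ = 33.27°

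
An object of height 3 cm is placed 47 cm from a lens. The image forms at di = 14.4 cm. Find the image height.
hi = (-di/do) × ho = -0.9191 cm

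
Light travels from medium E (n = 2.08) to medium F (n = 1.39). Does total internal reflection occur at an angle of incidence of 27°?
θc = arcsin(n₂/n₁) = 41.93°; 27° < θc, so no — the ray refracts.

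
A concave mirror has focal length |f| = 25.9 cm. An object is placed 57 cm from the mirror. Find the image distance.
f = +25.9 cm (concave); 1/di = 1/f − 1/do → di = 47.47 cm (real image, in front of mirror)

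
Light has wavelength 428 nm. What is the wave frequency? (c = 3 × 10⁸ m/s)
f = c/λ = 7.009 × 10¹⁴ Hz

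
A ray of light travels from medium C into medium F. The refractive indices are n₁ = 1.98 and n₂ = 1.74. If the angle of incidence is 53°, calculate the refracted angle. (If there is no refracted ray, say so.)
sin θ₂ = (n₁/n₂)·sin θ₁ = 0.9088 → θ₂ = 65.34°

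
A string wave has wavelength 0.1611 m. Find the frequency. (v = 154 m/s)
f = v/λ = 955.9 Hz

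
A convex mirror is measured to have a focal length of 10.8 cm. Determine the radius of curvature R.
R = 2|f| = 21.6 cm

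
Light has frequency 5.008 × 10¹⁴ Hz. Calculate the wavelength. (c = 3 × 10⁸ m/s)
λ = c/f = 599 nm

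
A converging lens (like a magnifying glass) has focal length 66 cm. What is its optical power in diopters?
P = 1/f = 1.515 D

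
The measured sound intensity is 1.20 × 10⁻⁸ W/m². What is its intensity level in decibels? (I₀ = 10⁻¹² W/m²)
β = 10·log₁₀(I/I₀) = 40.79 dB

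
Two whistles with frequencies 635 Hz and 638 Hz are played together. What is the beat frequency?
3 Hz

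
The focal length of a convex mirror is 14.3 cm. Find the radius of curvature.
R = 2|f| = 28.6 cm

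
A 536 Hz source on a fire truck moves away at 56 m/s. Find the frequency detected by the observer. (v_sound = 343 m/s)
f_obs = f·v/(v + v_s) = 460.8 Hz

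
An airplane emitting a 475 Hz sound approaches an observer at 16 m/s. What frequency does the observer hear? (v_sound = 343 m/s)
f_obs = f·v/(v − v_s) = 498.2 Hz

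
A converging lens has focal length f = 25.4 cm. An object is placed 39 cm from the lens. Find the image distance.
1/di = 1/f − 1/do → di = 72.84 cm (real image)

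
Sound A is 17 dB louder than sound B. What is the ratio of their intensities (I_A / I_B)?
I_A/I_B = 10^(Δβ/10) = 50.12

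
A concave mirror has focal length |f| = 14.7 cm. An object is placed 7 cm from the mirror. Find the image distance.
f = +14.7 cm (concave); 1/di = 1/f − 1/do → di = -13.36 cm (virtual image, behind mirror)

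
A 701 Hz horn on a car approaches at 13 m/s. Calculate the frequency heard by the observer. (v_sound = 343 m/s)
f_obs = f·v/(v − v_s) = 728.6 Hz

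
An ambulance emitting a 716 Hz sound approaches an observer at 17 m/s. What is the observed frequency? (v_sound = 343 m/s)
f_obs = f·v/(v − v_s) = 753.3 Hz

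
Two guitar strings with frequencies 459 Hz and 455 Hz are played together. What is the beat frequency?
4 Hz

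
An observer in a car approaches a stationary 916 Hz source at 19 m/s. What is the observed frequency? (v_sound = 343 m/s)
f_obs = f·(v + v_o)/v = 966.7 Hz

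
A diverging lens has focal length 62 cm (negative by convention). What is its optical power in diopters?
P = 1/f = -1.613 D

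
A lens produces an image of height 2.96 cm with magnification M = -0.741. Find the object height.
ho = |hi|/|M| = 3.995 cm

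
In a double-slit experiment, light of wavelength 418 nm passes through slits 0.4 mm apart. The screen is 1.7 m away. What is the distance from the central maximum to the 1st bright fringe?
y = mλL/d = 1.776 mm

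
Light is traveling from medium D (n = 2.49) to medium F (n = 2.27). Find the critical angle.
θc = arcsin(n₂/n₁) = 65.73°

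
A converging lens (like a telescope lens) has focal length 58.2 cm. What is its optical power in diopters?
P = 1/f = 1.718 D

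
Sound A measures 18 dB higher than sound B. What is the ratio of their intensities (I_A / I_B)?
I_A/I_B = 10^(Δβ/10) = 63.1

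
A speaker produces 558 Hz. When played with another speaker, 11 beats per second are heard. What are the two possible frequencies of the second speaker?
f₂ = 558 ± 11 Hz → 569 Hz or 547 Hz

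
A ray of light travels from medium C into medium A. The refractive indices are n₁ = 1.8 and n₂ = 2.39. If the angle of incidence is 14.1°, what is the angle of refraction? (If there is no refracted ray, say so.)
sin θ₂ = (n₁/n₂)·sin θ₁ = 0.1835 → θ₂ = 10.57°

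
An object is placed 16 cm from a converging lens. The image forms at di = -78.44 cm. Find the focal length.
1/f = 1/do + 1/di → f = 20.1 cm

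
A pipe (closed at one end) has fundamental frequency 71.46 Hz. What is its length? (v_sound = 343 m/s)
L = v/(4f₁) = 1.2 m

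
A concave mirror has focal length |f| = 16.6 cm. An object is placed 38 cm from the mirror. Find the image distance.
f = +16.6 cm (concave); 1/di = 1/f − 1/do → di = 29.48 cm (real image, in front of mirror)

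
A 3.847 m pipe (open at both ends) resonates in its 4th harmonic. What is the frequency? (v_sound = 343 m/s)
fₙ = nv/(2L) = 178.3 Hz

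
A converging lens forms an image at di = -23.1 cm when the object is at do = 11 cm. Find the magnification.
M = −di/do = 2.1 (upright image)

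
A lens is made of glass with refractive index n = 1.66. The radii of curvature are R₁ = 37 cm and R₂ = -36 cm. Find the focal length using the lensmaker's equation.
1/f = (n − 1)(1/R₁ − 1/R₂) → f = 27.65 cm (converging lens)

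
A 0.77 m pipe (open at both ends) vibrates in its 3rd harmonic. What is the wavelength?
λₙ = 2L/n = 0.5133 m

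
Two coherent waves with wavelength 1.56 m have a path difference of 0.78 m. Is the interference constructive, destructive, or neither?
destructive — path difference = 0.5λ, an odd multiple of λ/2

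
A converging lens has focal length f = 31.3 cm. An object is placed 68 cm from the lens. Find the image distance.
1/di = 1/f − 1/do → di = 57.99 cm (real image)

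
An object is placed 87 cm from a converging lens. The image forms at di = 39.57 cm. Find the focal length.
1/f = 1/do + 1/di → f = 27.2 cm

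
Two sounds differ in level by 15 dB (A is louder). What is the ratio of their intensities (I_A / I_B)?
I_A/I_B = 10^(Δβ/10) = 31.62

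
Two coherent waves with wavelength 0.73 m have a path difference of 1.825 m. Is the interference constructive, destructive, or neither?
destructive — path difference = 2.5λ, an odd multiple of λ/2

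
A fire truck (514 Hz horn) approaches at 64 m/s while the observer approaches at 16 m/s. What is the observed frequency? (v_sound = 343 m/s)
f_obs = f·(v + v_o)/(v − v_s) = 661.4 Hz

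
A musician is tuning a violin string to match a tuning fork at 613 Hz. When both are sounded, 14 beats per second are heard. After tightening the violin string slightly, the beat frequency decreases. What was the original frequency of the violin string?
599 Hz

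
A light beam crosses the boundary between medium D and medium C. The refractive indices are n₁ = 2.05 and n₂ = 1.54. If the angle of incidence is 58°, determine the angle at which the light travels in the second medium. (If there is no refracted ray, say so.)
sin θ₂ = (n₁/n₂)·sin θ₁ = 1.129 > 1, so there is no refracted ray — the light undergoes total internal reflection.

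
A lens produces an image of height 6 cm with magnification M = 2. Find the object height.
ho = |hi|/|M| = 3 cm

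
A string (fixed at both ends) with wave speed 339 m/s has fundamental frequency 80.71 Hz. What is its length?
L = v/(2f₁) = 2.1 m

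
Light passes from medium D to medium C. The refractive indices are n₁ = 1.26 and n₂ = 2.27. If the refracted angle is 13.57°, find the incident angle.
sin θ₁ = (n₂/n₁)·sin θ₂ → θ₁ = 25.01°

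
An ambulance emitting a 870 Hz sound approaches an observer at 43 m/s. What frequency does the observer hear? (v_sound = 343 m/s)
f_obs = f·v/(v − v_s) = 994.7 Hz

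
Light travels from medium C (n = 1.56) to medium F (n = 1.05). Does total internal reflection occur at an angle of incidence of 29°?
θc = arcsin(n₂/n₁) = 42.3°; 29° < θc, so no — the ray refracts.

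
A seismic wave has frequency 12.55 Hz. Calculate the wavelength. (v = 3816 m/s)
λ = v/f = 304.1 m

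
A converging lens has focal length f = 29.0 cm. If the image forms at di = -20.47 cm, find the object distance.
1/do = 1/f − 1/di → do = 12 cm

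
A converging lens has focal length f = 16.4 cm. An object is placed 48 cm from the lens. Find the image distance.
1/di = 1/f − 1/do → di = 24.91 cm (real image)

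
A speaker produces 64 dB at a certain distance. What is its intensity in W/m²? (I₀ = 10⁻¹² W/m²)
I = I₀·10^(β/10) = 2.51 × 10⁻⁶ W/m²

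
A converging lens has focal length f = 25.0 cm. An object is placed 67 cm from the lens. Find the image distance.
1/di = 1/f − 1/do → di = 39.88 cm (real image)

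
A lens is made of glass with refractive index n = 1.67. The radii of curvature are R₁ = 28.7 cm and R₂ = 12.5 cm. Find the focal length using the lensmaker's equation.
1/f = (n − 1)(1/R₁ − 1/R₂) → f = -33.05 cm (diverging lens)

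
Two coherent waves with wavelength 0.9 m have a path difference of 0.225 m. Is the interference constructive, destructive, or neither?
neither (partial) — path difference = 0.25λ, neither a whole number of wavelengths nor an odd multiple of λ/2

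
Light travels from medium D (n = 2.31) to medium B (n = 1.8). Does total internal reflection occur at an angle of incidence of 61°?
θc = arcsin(n₂/n₁) = 51.19°; 61° > θc, so yes — total internal reflection.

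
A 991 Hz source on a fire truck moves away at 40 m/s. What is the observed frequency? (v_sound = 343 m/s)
f_obs = f·v/(v + v_s) = 887.5 Hz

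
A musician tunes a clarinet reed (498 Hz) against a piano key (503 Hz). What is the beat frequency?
5 Hz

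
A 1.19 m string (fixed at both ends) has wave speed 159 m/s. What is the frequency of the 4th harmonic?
fₙ = nv/(2L) = 267.2 Hz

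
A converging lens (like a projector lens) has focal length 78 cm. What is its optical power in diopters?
P = 1/f = 1.282 D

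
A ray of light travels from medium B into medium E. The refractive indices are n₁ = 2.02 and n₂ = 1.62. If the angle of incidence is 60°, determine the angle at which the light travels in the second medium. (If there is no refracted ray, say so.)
sin θ₂ = (n₁/n₂)·sin θ₁ = 1.08 > 1, so there is no refracted ray — the light undergoes total internal reflection.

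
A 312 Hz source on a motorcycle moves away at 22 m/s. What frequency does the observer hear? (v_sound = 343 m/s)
f_obs = f·v/(v + v_s) = 293.2 Hz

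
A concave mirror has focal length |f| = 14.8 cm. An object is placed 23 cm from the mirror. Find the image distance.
f = +14.8 cm (concave); 1/di = 1/f − 1/do → di = 41.51 cm (real image, in front of mirror)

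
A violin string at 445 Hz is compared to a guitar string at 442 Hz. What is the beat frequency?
3 Hz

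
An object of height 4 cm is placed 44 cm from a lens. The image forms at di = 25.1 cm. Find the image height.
hi = (-di/do) × ho = -2.282 cm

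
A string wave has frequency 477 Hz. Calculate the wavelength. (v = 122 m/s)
λ = v/f = 0.2558 m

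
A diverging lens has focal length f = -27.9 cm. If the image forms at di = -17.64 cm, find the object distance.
1/do = 1/f − 1/di → do = 47.97 cm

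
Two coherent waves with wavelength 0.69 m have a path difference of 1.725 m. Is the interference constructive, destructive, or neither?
destructive — path difference = 2.5λ, an odd multiple of λ/2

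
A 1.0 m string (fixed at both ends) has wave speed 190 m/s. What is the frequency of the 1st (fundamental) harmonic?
fₙ = nv/(2L) = 95 Hz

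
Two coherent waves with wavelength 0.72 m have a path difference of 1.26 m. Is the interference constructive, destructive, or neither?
neither (partial) — path difference = 1.75λ, neither a whole number of wavelengths nor an odd multiple of λ/2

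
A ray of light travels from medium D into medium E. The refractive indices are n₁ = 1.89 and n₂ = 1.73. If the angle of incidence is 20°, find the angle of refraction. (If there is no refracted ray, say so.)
sin θ₂ = (n₁/n₂)·sin θ₁ = 0.3737 → θ₂ = 21.94°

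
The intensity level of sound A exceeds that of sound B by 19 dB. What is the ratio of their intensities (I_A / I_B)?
I_A/I_B = 10^(Δβ/10) = 79.43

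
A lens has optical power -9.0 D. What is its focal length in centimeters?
f = 1/P = -11.11 cm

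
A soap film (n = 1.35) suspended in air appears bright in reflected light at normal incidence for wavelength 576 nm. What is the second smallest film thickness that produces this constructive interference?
2nt = (m − ½)λ with m = 2 → t = (m − ½)λ/(2n) = 320 nm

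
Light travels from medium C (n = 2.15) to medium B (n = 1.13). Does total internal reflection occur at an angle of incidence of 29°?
θc = arcsin(n₂/n₁) = 31.71°; 29° < θc, so no — the ray refracts.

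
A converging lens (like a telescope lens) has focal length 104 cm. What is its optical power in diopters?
P = 1/f = 0.9615 D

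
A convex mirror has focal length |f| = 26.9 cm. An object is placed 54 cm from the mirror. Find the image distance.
f = −26.9 cm (convex); 1/di = 1/f − 1/do → di = -17.96 cm (virtual image, behind mirror)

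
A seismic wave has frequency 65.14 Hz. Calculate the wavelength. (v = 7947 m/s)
λ = v/f = 122 m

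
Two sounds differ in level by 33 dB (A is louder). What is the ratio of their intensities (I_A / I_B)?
I_A/I_B = 10^(Δβ/10) = 1995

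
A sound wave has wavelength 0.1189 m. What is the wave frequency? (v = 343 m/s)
f = v/λ = 2885 Hz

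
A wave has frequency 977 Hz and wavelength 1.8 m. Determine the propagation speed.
v = fλ = 1759 m/s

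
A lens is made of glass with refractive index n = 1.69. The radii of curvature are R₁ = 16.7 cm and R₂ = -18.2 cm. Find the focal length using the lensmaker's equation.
1/f = (n − 1)(1/R₁ − 1/R₂) → f = 12.62 cm (converging lens)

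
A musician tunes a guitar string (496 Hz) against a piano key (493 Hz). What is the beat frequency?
3 Hz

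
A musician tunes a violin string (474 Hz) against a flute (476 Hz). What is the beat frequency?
2 Hz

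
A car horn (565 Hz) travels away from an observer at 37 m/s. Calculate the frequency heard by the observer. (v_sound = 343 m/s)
f_obs = f·v/(v + v_s) = 510 Hz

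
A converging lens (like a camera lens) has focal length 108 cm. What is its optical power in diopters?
P = 1/f = 0.9259 D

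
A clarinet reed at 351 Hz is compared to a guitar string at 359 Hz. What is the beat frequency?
8 Hz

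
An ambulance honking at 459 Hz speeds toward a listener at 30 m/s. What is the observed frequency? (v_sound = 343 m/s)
f_obs = f·v/(v − v_s) = 503 Hz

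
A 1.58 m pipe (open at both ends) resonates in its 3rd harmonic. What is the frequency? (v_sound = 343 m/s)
fₙ = nv/(2L) = 325.6 Hz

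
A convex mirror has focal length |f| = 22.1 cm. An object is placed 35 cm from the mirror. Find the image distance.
f = −22.1 cm (convex); 1/di = 1/f − 1/do → di = -13.55 cm (virtual image, behind mirror)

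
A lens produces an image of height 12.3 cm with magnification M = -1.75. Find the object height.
ho = |hi|/|M| = 7.029 cm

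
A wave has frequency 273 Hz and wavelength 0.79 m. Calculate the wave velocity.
v = fλ = 215.7 m/s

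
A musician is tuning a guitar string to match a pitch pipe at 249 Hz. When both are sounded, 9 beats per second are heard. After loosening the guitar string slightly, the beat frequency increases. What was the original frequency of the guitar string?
240 Hz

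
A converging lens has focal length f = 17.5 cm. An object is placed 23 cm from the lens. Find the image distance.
1/di = 1/f − 1/do → di = 73.18 cm (real image)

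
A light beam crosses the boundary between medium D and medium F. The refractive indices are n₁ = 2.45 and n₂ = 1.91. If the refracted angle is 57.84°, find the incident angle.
sin θ₁ = (n₂/n₁)·sin θ₂ → θ₁ = 41.3°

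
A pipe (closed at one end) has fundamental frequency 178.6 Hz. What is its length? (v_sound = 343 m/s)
L = v/(4f₁) = 0.4801 m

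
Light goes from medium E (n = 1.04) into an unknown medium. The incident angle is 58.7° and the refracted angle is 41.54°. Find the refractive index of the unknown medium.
n₂ = n₁·sin θ₁ / sin θ₂ = 1.34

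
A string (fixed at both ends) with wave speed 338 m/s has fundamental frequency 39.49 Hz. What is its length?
L = v/(2f₁) = 4.28 m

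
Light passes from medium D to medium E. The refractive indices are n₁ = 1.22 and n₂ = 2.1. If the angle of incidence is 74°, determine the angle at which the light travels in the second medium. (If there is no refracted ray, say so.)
sin θ₂ = (n₁/n₂)·sin θ₁ = 0.5584 → θ₂ = 33.95°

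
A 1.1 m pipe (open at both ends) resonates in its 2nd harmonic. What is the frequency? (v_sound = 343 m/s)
fₙ = nv/(2L) = 311.8 Hz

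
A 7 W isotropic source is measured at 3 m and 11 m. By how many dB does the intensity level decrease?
Δβ = 20·log₁₀(r₂/r₁) = 11.29 dB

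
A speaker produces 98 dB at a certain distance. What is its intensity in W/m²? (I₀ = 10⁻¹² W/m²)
I = I₀·10^(β/10) = 6.31 × 10⁻³ W/m²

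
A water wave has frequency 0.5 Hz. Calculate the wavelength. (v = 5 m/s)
λ = v/f = 10 m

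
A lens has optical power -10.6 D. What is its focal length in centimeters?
f = 1/P = -9.434 cm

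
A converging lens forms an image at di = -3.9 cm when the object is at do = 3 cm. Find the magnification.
M = −di/do = 1.3 (upright image)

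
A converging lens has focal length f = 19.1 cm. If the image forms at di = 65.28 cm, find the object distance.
1/do = 1/f − 1/di → do = 27 cm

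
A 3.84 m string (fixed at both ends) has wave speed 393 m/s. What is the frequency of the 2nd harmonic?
fₙ = nv/(2L) = 102.3 Hz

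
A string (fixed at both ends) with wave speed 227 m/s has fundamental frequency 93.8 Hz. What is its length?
L = v/(2f₁) = 1.21 m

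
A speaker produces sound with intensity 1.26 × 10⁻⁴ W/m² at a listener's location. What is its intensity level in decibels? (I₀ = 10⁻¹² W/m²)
β = 10·log₁₀(I/I₀) = 81 dB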